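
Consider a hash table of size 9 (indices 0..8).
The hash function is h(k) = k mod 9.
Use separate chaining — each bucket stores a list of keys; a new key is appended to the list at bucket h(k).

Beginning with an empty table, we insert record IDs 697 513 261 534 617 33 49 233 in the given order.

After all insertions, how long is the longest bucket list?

697 → bucket 4
513 → bucket 0
261 → bucket 0 (collision)
534 → bucket 3
617 → bucket 5
33 → bucket 6
49 → bucket 4 (collision)
233 → bucket 8
Final buckets:
0: 513 -> 261
1: ∅
2: ∅
3: 534
4: 697 -> 49
5: 617
6: 33
7: ∅
8: 233

2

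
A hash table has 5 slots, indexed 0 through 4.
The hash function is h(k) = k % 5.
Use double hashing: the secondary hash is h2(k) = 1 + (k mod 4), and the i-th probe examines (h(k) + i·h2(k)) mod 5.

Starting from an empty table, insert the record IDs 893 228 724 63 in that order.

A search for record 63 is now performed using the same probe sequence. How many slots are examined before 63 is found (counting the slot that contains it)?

2

Insert 893: h=3, slot 3 empty → index 3.
Insert 228: h=3, h2=1, slot 3 occupied → index 4.
Insert 724: h=4, h2=1, slot 4 occupied → index 0.
Insert 63: h=3, h2=4, slot 3 occupied → index 2.
Table: [724, ∅, 63, 893, 228]
Lookup 63: h=3, h2=4, probe 3,2 → found at 2.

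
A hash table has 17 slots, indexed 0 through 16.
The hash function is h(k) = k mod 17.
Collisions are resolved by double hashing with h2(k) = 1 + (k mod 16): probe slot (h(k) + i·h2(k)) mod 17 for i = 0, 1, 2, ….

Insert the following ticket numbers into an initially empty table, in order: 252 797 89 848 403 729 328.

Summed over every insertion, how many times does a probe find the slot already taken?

Insert 252: h=14, slot 14 empty → index 14.
Insert 797: h=15, slot 15 empty → index 15.
Insert 89: h=4, slot 4 empty → index 4.
Insert 848: h=15, h2=1, slot 15 occupied → index 16.
Insert 403: h=12, slot 12 empty → index 12.
Insert 729: h=15, h2=10, slot 15 occupied → index 8.
Insert 328: h=5, slot 5 empty → index 5.
Table: [_, _, _, _, 89, 328, _, _, 729, _, _, _, 403, _, 252, 797, 848]

2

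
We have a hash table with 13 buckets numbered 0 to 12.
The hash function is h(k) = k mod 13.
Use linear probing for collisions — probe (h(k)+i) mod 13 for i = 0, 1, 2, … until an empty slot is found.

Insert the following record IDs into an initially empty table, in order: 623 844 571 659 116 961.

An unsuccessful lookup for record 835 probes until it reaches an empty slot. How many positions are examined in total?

2

623 hashes to 12; slot 12 is free -> place at 12.
844 hashes to 12; 12 taken -> place at 0.
571 hashes to 12; 12,0 taken -> place at 1.
659 hashes to 9; slot 9 is free -> place at 9.
116 hashes to 12; 12,0,1 taken -> place at 2.
961 hashes to 12; 12,0,1,2 taken -> place at 3.
Table: [844, 571, 116, 961, _, _, _, _, _, 659, _, _, 623]
Lookup 835: h=3, probe 3,4 → slot 4 empty, not found.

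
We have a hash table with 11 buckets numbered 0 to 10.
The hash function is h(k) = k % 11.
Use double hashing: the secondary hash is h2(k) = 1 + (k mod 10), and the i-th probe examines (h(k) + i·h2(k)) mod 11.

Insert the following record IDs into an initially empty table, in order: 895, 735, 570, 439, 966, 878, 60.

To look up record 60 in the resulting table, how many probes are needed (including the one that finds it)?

2

895 hashes to 4; slot 4 is free -> place at 4.
735 hashes to 9; slot 9 is free -> place at 9.
570 hashes to 9, h2=1; 9 taken -> place at 10.
439 hashes to 10, h2=10; 10,9 taken -> place at 8.
966 hashes to 9, h2=7; 9 taken -> place at 5.
878 hashes to 9, h2=9; 9 taken -> place at 7.
60 hashes to 5, h2=1; 5 taken -> place at 6.
Table: [_, _, _, _, 895, 966, 60, 878, 439, 735, 570]
Lookup 60: h=5, h2=1, probe 5,6 → found at 6.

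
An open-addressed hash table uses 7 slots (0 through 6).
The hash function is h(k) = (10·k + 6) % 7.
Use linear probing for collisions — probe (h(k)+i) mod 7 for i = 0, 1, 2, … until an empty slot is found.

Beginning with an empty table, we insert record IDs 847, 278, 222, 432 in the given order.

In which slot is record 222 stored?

847 hashes to 6; slot 6 is free → place at 6.
278 hashes to 0; slot 0 is free → place at 0.
222 hashes to 0; 0 taken → place at 1.
432 hashes to 0; 0,1 taken → place at 2.
Table: [278, 222, 432, ., ., ., 847]

1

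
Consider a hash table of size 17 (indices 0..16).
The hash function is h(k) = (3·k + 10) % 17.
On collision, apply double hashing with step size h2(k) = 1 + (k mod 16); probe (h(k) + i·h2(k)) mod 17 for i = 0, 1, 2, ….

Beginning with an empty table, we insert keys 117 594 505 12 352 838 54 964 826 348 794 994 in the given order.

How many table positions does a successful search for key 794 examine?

117 hashes to 4; slot 4 is free → place at 4.
594 hashes to 7; slot 7 is free → place at 7.
505 hashes to 12; slot 12 is free → place at 12.
12 hashes to 12, h2=13; 12 taken → place at 8.
352 hashes to 12, h2=1; 12 taken → place at 13.
838 hashes to 8, h2=7; 8 taken → place at 15.
54 hashes to 2; slot 2 is free → place at 2.
964 hashes to 12, h2=5; 12 taken → place at 0.
826 hashes to 6; slot 6 is free → place at 6.
348 hashes to 0, h2=13; 0,13 taken → place at 9.
794 hashes to 12, h2=11; 12,6,0 taken → place at 11.
994 hashes to 0, h2=3; 0 taken → place at 3.
Table: [964, -, 54, 994, 117, -, 826, 594, 12, 348, -, 794, 505, 352, -, 838, -]
Lookup 794: h=12, h2=11, probe 12,6,0,11 → found at 11.

4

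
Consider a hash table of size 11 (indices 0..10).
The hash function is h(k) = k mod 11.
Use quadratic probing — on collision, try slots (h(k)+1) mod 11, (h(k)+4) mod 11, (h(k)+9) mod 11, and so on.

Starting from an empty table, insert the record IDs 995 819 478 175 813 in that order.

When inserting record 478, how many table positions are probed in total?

995 hashes to 5; slot 5 is free → place at 5.
819 hashes to 5; 5 taken → place at 6.
478 hashes to 5; 5,6 taken → place at 9.
175 hashes to 10; slot 10 is free → place at 10.
813 hashes to 10; 10 taken → place at 0.
Table: [813, -, -, -, -, 995, 819, -, -, 478, 175]

3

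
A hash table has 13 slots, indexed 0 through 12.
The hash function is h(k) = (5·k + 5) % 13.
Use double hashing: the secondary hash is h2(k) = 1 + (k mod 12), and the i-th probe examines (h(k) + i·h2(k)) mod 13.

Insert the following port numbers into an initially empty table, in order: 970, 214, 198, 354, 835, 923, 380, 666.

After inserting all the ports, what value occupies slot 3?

970 hashes to 6; slot 6 is free -> place at 6.
214 hashes to 9; slot 9 is free -> place at 9.
198 hashes to 7; slot 7 is free -> place at 7.
354 hashes to 7, h2=7; 7 taken -> place at 1.
835 hashes to 7, h2=8; 7 taken -> place at 2.
923 hashes to 5; slot 5 is free -> place at 5.
380 hashes to 7, h2=9; 7 taken -> place at 3.
666 hashes to 7, h2=7; 7,1 taken -> place at 8.
Table: [., 354, 835, 380, ., 923, 970, 198, 666, 214, ., ., .]

380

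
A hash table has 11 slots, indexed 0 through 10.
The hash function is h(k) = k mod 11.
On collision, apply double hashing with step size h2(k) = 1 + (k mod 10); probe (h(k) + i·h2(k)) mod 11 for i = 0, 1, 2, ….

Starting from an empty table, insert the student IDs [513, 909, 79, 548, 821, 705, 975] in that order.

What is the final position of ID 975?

8

Insert 513: h=7, slot 7 empty -> index 7.
Insert 909: h=7, h2=10, slot 7 occupied -> index 6.
Insert 79: h=2, slot 2 empty -> index 2.
Insert 548: h=9, slot 9 empty -> index 9.
Insert 821: h=7, h2=2, slots 7,9 occupied -> index 0.
Insert 705: h=1, slot 1 empty -> index 1.
Insert 975: h=7, h2=6, slots 7,2 occupied -> index 8.
Table: [821, 705, 79, ∅, ∅, ∅, 909, 513, 975, 548, ∅]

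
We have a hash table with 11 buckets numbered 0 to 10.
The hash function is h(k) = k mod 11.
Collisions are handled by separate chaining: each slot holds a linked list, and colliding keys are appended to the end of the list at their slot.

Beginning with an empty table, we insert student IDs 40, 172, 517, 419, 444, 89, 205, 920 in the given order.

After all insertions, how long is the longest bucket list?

40 -> bucket 7
172 -> bucket 7 (collision)
517 -> bucket 0
419 -> bucket 1
444 -> bucket 4
89 -> bucket 1 (collision)
205 -> bucket 7 (collision)
920 -> bucket 7 (collision)
Final buckets:
0: 517
1: 419 -> 89
2: .
3: .
4: 444
5: .
6: .
7: 40 -> 172 -> 205 -> 920
8: .
9: .
10: .

4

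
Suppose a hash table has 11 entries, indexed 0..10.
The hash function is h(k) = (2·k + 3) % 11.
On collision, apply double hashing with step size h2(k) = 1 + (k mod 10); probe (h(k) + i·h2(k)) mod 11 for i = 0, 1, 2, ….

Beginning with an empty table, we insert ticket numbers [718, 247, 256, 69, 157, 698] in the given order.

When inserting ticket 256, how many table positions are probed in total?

Insert 718: h=9, slot 9 empty -> index 9.
Insert 247: h=2, slot 2 empty -> index 2.
Insert 256: h=9, h2=7, slot 9 occupied -> index 5.
Insert 69: h=9, h2=10, slot 9 occupied -> index 8.
Insert 157: h=9, h2=8, slot 9 occupied -> index 6.
Insert 698: h=2, h2=9, slot 2 occupied -> index 0.
Table: [698, —, 247, —, —, 256, 157, —, 69, 718, —]

2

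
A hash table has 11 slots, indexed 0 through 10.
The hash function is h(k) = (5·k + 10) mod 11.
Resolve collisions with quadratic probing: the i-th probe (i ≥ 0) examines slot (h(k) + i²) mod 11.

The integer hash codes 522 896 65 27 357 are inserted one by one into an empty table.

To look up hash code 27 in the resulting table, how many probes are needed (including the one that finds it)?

522: h=2 → slot 2
896: h=2, probe 2,3 → slot 3
65: h=5 → slot 5
27: h=2, probe 2,3,6 → slot 6
357: h=2, probe 2,3,6,0 → slot 0
Table: [357, ∅, 522, 896, ∅, 65, 27, ∅, ∅, ∅, ∅]
Lookup 27: h=2, probe 2,3,6 → found at 6.

3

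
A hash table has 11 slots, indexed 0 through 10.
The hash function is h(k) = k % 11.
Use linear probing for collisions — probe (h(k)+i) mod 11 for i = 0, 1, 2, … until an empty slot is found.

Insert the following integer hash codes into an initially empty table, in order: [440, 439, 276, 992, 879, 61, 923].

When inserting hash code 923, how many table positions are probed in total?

6

Insert 440: h=0, slot 0 empty => index 0.
Insert 439: h=10, slot 10 empty => index 10.
Insert 276: h=1, slot 1 empty => index 1.
Insert 992: h=2, slot 2 empty => index 2.
Insert 879: h=10, slots 10,0,1,2 occupied => index 3.
Insert 61: h=6, slot 6 empty => index 6.
Insert 923: h=10, slots 10,0,1,2,3 occupied => index 4.
Table: [440, 276, 992, 879, 923, —, 61, —, —, —, 439]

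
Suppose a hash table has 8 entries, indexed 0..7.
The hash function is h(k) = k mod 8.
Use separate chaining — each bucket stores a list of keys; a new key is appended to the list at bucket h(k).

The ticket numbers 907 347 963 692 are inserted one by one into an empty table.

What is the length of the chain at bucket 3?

907 → bucket 3
347 → bucket 3 (collision)
963 → bucket 3 (collision)
692 → bucket 4
Final buckets:
0: .
1: .
2: .
3: 907 -> 347 -> 963
4: 692
5: .
6: .
7: .

3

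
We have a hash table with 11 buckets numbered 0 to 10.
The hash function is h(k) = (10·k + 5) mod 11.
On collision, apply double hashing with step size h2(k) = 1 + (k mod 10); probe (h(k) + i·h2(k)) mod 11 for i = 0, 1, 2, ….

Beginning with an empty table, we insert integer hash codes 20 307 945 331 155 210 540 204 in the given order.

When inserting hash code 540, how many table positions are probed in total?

5

Insert 20: h=7, slot 7 empty => index 7.
Insert 307: h=6, slot 6 empty => index 6.
Insert 945: h=6, h2=6, slot 6 occupied => index 1.
Insert 331: h=4, slot 4 empty => index 4.
Insert 155: h=4, h2=6, slot 4 occupied => index 10.
Insert 210: h=4, h2=1, slot 4 occupied => index 5.
Insert 540: h=4, h2=1, slots 4,5,6,7 occupied => index 8.
Insert 204: h=10, h2=5, slots 10,4 occupied => index 9.
Table: [-, 945, -, -, 331, 210, 307, 20, 540, 204, 155]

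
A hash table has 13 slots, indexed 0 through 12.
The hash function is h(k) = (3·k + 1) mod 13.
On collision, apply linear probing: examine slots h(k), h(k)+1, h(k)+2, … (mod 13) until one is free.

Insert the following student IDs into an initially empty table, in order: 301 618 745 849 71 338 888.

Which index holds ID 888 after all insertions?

3

301 hashes to 7; slot 7 is free → place at 7.
618 hashes to 9; slot 9 is free → place at 9.
745 hashes to 0; slot 0 is free → place at 0.
849 hashes to 0; 0 taken → place at 1.
71 hashes to 6; slot 6 is free → place at 6.
338 hashes to 1; 1 taken → place at 2.
888 hashes to 0; 0,1,2 taken → place at 3.
Table: [745, 849, 338, 888, ., ., 71, 301, ., 618, ., ., .]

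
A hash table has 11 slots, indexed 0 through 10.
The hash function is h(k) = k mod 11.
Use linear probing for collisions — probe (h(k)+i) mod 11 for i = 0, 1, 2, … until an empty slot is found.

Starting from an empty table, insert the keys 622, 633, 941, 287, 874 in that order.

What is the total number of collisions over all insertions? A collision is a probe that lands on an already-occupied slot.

3

622 hashes to 6; slot 6 is free -> place at 6.
633 hashes to 6; 6 taken -> place at 7.
941 hashes to 6; 6,7 taken -> place at 8.
287 hashes to 1; slot 1 is free -> place at 1.
874 hashes to 5; slot 5 is free -> place at 5.
Table: [., 287, ., ., ., 874, 622, 633, 941, ., .]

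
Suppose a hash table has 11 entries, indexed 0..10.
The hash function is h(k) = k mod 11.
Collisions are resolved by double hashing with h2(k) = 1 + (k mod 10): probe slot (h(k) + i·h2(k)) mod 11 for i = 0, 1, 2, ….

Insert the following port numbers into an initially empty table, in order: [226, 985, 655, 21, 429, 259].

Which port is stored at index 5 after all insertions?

Insert 226: h=6, slot 6 empty -> index 6.
Insert 985: h=6, h2=6, slot 6 occupied -> index 1.
Insert 655: h=6, h2=6, slots 6,1 occupied -> index 7.
Insert 21: h=10, slot 10 empty -> index 10.
Insert 429: h=0, slot 0 empty -> index 0.
Insert 259: h=6, h2=10, slot 6 occupied -> index 5.
Table: [429, 985, —, —, —, 259, 226, 655, —, —, 21]

259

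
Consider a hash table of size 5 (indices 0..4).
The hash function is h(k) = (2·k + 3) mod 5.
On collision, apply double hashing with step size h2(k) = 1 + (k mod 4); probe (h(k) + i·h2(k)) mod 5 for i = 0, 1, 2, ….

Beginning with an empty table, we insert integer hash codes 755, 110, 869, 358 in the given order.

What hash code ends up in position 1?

755 hashes to 3; slot 3 is free => place at 3.
110 hashes to 3, h2=3; 3 taken => place at 1.
869 hashes to 1, h2=2; 1,3 taken => place at 0.
358 hashes to 4; slot 4 is free => place at 4.
Table: [869, 110, -, 755, 358]

110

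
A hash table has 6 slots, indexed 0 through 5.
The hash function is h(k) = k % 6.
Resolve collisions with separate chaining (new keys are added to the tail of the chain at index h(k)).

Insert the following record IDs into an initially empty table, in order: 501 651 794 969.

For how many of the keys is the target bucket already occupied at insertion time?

501 -> bucket 3
651 -> bucket 3 (collision)
794 -> bucket 2
969 -> bucket 3 (collision)
Final buckets:
0: .
1: .
2: 794
3: 501 -> 651 -> 969
4: .
5: .

2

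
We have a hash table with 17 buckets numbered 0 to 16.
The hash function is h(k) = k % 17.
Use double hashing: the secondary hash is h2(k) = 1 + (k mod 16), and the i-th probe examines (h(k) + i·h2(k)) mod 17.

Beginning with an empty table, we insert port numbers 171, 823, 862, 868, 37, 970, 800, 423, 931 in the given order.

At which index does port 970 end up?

171: h=1 -> slot 1
823: h=7 -> slot 7
862: h=12 -> slot 12
868: h=1, h2=5, probe 1,6 -> slot 6
37: h=3 -> slot 3
970: h=1, h2=11, probe 1,12,6,0 -> slot 0
800: h=1, h2=1, probe 1,2 -> slot 2
423: h=15 -> slot 15
931: h=13 -> slot 13
Table: [970, 171, 800, 37, ∅, ∅, 868, 823, ∅, ∅, ∅, ∅, 862, 931, ∅, 423, ∅]

0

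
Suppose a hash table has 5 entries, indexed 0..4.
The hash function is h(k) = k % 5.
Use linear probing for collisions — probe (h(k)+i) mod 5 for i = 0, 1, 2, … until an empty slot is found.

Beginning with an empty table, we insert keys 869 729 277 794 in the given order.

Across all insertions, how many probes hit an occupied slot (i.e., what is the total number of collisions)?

869 hashes to 4; slot 4 is free → place at 4.
729 hashes to 4; 4 taken → place at 0.
277 hashes to 2; slot 2 is free → place at 2.
794 hashes to 4; 4,0 taken → place at 1.
Table: [729, 794, 277, _, 869]

3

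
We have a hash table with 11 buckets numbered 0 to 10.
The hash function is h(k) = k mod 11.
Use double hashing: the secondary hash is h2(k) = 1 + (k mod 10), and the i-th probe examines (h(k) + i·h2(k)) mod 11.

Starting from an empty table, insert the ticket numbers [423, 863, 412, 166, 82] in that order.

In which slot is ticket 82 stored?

0

423 hashes to 5; slot 5 is free → place at 5.
863 hashes to 5, h2=4; 5 taken → place at 9.
412 hashes to 5, h2=3; 5 taken → place at 8.
166 hashes to 1; slot 1 is free → place at 1.
82 hashes to 5, h2=3; 5,8 taken → place at 0.
Table: [82, 166, ∅, ∅, ∅, 423, ∅, ∅, 412, 863, ∅]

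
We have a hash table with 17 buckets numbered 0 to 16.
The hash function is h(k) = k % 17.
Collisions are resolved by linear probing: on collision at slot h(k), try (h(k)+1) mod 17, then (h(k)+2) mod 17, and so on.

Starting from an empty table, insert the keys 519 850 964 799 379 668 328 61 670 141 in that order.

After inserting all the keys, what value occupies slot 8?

Insert 519: h=9, slot 9 empty => index 9.
Insert 850: h=0, slot 0 empty => index 0.
Insert 964: h=12, slot 12 empty => index 12.
Insert 799: h=0, slot 0 occupied => index 1.
Insert 379: h=5, slot 5 empty => index 5.
Insert 668: h=5, slot 5 occupied => index 6.
Insert 328: h=5, slots 5,6 occupied => index 7.
Insert 61: h=10, slot 10 empty => index 10.
Insert 670: h=7, slot 7 occupied => index 8.
Insert 141: h=5, slots 5,6,7,8,9,10 occupied => index 11.
Table: [850, 799, -, -, -, 379, 668, 328, 670, 519, 61, 141, 964, -, -, -, -]

670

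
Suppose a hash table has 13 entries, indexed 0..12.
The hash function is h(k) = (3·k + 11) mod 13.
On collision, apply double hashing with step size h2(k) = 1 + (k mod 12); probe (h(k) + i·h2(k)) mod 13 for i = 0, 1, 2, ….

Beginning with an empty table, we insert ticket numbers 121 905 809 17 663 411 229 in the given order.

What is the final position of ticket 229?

121 hashes to 10; slot 10 is free → place at 10.
905 hashes to 9; slot 9 is free → place at 9.
809 hashes to 7; slot 7 is free → place at 7.
17 hashes to 10, h2=6; 10 taken → place at 3.
663 hashes to 11; slot 11 is free → place at 11.
411 hashes to 9, h2=4; 9 taken → place at 0.
229 hashes to 9, h2=2; 9,11,0 taken → place at 2.
Table: [411, ∅, 229, 17, ∅, ∅, ∅, 809, ∅, 905, 121, 663, ∅]

2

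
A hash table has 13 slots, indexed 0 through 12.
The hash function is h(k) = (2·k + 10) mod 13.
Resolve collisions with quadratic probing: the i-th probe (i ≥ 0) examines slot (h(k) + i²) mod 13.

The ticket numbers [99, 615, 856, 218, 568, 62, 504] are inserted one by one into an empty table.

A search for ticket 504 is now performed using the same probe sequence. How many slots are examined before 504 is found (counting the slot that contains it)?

5

99: h=0 => slot 0
615: h=5 => slot 5
856: h=6 => slot 6
218: h=4 => slot 4
568: h=2 => slot 2
62: h=4, probe 4,5,8 => slot 8
504: h=4, probe 4,5,8,0,7 => slot 7
Table: [99, _, 568, _, 218, 615, 856, 504, 62, _, _, _, _]
Lookup 504: h=4, probe 4,5,8,0,7 → found at 7.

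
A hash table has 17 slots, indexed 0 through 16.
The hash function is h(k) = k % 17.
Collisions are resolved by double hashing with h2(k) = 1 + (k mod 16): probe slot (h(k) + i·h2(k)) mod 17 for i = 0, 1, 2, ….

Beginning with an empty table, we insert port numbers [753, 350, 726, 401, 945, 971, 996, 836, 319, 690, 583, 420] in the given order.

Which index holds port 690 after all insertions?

8

753: h=5 -> slot 5
350: h=10 -> slot 10
726: h=12 -> slot 12
401: h=10, h2=2, probe 10,12,14 -> slot 14
945: h=10, h2=2, probe 10,12,14,16 -> slot 16
971: h=2 -> slot 2
996: h=10, h2=5, probe 10,15 -> slot 15
836: h=3 -> slot 3
319: h=13 -> slot 13
690: h=10, h2=3, probe 10,13,16,2,5,8 -> slot 8
583: h=5, h2=8, probe 5,13,4 -> slot 4
420: h=12, h2=5, probe 12,0 -> slot 0
Table: [420, _, 971, 836, 583, 753, _, _, 690, _, 350, _, 726, 319, 401, 996, 945]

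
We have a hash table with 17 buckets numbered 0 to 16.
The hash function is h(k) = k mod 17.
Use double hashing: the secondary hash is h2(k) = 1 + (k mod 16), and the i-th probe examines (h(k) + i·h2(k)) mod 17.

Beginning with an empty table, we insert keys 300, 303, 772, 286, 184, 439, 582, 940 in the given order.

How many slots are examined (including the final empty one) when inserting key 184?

300: h=11 -> slot 11
303: h=14 -> slot 14
772: h=7 -> slot 7
286: h=14, h2=15, probe 14,12 -> slot 12
184: h=14, h2=9, probe 14,6 -> slot 6
439: h=14, h2=8, probe 14,5 -> slot 5
582: h=4 -> slot 4
940: h=5, h2=13, probe 5,1 -> slot 1
Table: [∅, 940, ∅, ∅, 582, 439, 184, 772, ∅, ∅, ∅, 300, 286, ∅, 303, ∅, ∅]

2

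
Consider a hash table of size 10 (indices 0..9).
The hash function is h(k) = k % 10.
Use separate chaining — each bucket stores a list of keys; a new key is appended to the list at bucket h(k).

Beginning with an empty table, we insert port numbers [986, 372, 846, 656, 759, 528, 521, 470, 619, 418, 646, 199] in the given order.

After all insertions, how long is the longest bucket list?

4

Insert 986: h=6, bucket 6 empty -> new chain.
Insert 372: h=2, bucket 2 empty -> new chain.
Insert 846: h=6, bucket 6 nonempty -> append to chain.
Insert 656: h=6, bucket 6 nonempty -> append to chain.
Insert 759: h=9, bucket 9 empty -> new chain.
Insert 528: h=8, bucket 8 empty -> new chain.
Insert 521: h=1, bucket 1 empty -> new chain.
Insert 470: h=0, bucket 0 empty -> new chain.
Insert 619: h=9, bucket 9 nonempty -> append to chain.
Insert 418: h=8, bucket 8 nonempty -> append to chain.
Insert 646: h=6, bucket 6 nonempty -> append to chain.
Insert 199: h=9, bucket 9 nonempty -> append to chain.
Final buckets:
0: 470
1: 521
2: 372
3: —
4: —
5: —
6: 986 -> 846 -> 656 -> 646
7: —
8: 528 -> 418
9: 759 -> 619 -> 199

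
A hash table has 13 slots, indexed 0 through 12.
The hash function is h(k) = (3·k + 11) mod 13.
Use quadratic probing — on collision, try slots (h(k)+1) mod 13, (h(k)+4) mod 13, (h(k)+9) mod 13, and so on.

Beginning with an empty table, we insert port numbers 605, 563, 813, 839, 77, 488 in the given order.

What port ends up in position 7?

Insert 605: h=6, slot 6 empty => index 6.
Insert 563: h=10, slot 10 empty => index 10.
Insert 813: h=6, slot 6 occupied => index 7.
Insert 839: h=6, slots 6,7,10 occupied => index 2.
Insert 77: h=8, slot 8 empty => index 8.
Insert 488: h=6, slots 6,7,10,2 occupied => index 9.
Table: [∅, ∅, 839, ∅, ∅, ∅, 605, 813, 77, 488, 563, ∅, ∅]

813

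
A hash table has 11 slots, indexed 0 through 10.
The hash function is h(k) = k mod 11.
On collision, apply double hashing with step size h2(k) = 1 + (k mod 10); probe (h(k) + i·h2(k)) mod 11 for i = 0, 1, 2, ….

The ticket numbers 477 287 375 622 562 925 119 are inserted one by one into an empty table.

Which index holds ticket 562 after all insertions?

10

477: h=4 → slot 4
287: h=1 → slot 1
375: h=1, h2=6, probe 1,7 → slot 7
622: h=6 → slot 6
562: h=1, h2=3, probe 1,4,7,10 → slot 10
925: h=1, h2=6, probe 1,7,2 → slot 2
119: h=9 → slot 9
Table: [_, 287, 925, _, 477, _, 622, 375, _, 119, 562]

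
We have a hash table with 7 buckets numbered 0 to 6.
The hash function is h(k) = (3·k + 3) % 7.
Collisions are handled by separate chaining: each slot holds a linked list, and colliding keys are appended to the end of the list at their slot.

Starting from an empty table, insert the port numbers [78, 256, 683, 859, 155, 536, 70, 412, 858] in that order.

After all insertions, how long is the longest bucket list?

Insert 78: h=6, bucket 6 empty → new chain.
Insert 256: h=1, bucket 1 empty → new chain.
Insert 683: h=1, bucket 1 nonempty → append to chain.
Insert 859: h=4, bucket 4 empty → new chain.
Insert 155: h=6, bucket 6 nonempty → append to chain.
Insert 536: h=1, bucket 1 nonempty → append to chain.
Insert 70: h=3, bucket 3 empty → new chain.
Insert 412: h=0, bucket 0 empty → new chain.
Insert 858: h=1, bucket 1 nonempty → append to chain.
Final buckets:
0: 412
1: 256 -> 683 -> 536 -> 858
2: _
3: 70
4: 859
5: _
6: 78 -> 155

4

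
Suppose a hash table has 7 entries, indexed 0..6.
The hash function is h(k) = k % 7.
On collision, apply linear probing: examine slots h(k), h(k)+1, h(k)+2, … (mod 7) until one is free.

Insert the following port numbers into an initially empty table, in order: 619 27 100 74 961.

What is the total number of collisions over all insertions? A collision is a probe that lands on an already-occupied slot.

3

Insert 619: h=3, slot 3 empty → index 3.
Insert 27: h=6, slot 6 empty → index 6.
Insert 100: h=2, slot 2 empty → index 2.
Insert 74: h=4, slot 4 empty → index 4.
Insert 961: h=2, slots 2,3,4 occupied → index 5.
Table: [-, -, 100, 619, 74, 961, 27]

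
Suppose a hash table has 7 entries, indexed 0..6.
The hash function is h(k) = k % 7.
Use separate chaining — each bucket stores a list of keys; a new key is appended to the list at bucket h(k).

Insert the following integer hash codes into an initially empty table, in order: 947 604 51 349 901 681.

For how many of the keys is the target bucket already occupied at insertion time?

3

947 -> bucket 2
604 -> bucket 2 (collision)
51 -> bucket 2 (collision)
349 -> bucket 6
901 -> bucket 5
681 -> bucket 2 (collision)
Final buckets:
0: -
1: -
2: 947 -> 604 -> 51 -> 681
3: -
4: -
5: 901
6: 349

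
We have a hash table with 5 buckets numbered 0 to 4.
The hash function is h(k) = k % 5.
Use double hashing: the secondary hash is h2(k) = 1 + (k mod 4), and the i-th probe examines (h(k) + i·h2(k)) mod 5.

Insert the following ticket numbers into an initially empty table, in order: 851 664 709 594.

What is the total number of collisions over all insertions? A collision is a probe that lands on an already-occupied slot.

851 hashes to 1; slot 1 is free → place at 1.
664 hashes to 4; slot 4 is free → place at 4.
709 hashes to 4, h2=2; 4,1 taken → place at 3.
594 hashes to 4, h2=3; 4 taken → place at 2.
Table: [-, 851, 594, 709, 664]

3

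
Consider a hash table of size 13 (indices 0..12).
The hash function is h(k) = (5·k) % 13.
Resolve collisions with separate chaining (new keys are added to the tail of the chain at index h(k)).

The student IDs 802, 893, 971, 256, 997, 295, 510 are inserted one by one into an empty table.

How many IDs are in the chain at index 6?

6

Insert 802: h=6, bucket 6 empty -> new chain.
Insert 893: h=6, bucket 6 nonempty -> append to chain.
Insert 971: h=6, bucket 6 nonempty -> append to chain.
Insert 256: h=6, bucket 6 nonempty -> append to chain.
Insert 997: h=6, bucket 6 nonempty -> append to chain.
Insert 295: h=6, bucket 6 nonempty -> append to chain.
Insert 510: h=2, bucket 2 empty -> new chain.
Final buckets:
0: -
1: -
2: 510
3: -
4: -
5: -
6: 802 -> 893 -> 971 -> 256 -> 997 -> 295
7: -
8: -
9: -
10: -
11: -
12: -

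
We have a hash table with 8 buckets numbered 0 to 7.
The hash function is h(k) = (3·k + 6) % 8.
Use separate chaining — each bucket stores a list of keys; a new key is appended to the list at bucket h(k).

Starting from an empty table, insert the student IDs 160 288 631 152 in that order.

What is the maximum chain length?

160 -> bucket 6
288 -> bucket 6 (collision)
631 -> bucket 3
152 -> bucket 6 (collision)
Final buckets:
0: ∅
1: ∅
2: ∅
3: 631
4: ∅
5: ∅
6: 160 -> 288 -> 152
7: ∅

3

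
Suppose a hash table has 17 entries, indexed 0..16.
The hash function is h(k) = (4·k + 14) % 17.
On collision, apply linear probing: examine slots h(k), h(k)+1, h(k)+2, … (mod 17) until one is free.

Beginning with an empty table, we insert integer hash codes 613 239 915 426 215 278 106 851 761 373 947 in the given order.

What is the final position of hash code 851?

6

613 hashes to 1; slot 1 is free => place at 1.
239 hashes to 1; 1 taken => place at 2.
915 hashes to 2; 2 taken => place at 3.
426 hashes to 1; 1,2,3 taken => place at 4.
215 hashes to 7; slot 7 is free => place at 7.
278 hashes to 4; 4 taken => place at 5.
106 hashes to 13; slot 13 is free => place at 13.
851 hashes to 1; 1,2,3,4,5 taken => place at 6.
761 hashes to 15; slot 15 is free => place at 15.
373 hashes to 10; slot 10 is free => place at 10.
947 hashes to 11; slot 11 is free => place at 11.
Table: [., 613, 239, 915, 426, 278, 851, 215, ., ., 373, 947, ., 106, ., 761, .]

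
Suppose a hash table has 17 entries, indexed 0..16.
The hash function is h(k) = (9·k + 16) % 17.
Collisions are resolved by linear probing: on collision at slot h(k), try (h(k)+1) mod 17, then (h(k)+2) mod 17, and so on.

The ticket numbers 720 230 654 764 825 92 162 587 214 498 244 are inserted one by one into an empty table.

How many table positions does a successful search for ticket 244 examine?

4

720: h=2 => slot 2
230: h=12 => slot 12
654: h=3 => slot 3
764: h=7 => slot 7
825: h=12, probe 12,13 => slot 13
92: h=11 => slot 11
162: h=12, probe 12,13,14 => slot 14
587: h=12, probe 12,13,14,15 => slot 15
214: h=4 => slot 4
498: h=10 => slot 10
244: h=2, probe 2,3,4,5 => slot 5
Table: [∅, ∅, 720, 654, 214, 244, ∅, 764, ∅, ∅, 498, 92, 230, 825, 162, 587, ∅]
Lookup 244: h=2, probe 2,3,4,5 → found at 5.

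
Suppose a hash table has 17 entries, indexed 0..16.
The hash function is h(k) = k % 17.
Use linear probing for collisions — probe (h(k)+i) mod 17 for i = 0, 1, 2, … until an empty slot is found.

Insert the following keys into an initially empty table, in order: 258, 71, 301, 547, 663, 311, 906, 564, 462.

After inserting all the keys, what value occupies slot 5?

547

258 hashes to 3; slot 3 is free => place at 3.
71 hashes to 3; 3 taken => place at 4.
301 hashes to 12; slot 12 is free => place at 12.
547 hashes to 3; 3,4 taken => place at 5.
663 hashes to 0; slot 0 is free => place at 0.
311 hashes to 5; 5 taken => place at 6.
906 hashes to 5; 5,6 taken => place at 7.
564 hashes to 3; 3,4,5,6,7 taken => place at 8.
462 hashes to 3; 3,4,5,6,7,8 taken => place at 9.
Table: [663, _, _, 258, 71, 547, 311, 906, 564, 462, _, _, 301, _, _, _, _]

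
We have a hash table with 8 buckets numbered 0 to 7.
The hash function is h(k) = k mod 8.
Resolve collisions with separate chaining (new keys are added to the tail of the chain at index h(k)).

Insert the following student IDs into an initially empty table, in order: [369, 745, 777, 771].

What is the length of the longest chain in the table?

3

Insert 369: h=1, bucket 1 empty -> new chain.
Insert 745: h=1, bucket 1 nonempty -> append to chain.
Insert 777: h=1, bucket 1 nonempty -> append to chain.
Insert 771: h=3, bucket 3 empty -> new chain.
Final buckets:
0: -
1: 369 -> 745 -> 777
2: -
3: 771
4: -
5: -
6: -
7: -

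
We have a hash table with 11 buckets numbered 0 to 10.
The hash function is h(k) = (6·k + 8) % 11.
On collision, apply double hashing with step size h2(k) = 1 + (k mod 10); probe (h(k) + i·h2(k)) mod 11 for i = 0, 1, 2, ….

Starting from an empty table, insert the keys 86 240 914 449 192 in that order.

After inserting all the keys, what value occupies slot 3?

914

86: h=7 → slot 7
240: h=7, h2=1, probe 7,8 → slot 8
914: h=3 → slot 3
449: h=7, h2=10, probe 7,6 → slot 6
192: h=5 → slot 5
Table: [∅, ∅, ∅, 914, ∅, 192, 449, 86, 240, ∅, ∅]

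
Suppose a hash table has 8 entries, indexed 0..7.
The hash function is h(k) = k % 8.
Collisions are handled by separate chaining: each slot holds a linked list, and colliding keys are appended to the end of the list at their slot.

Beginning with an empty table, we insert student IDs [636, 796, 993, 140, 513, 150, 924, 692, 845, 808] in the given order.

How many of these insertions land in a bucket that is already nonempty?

Insert 636: h=4, bucket 4 empty → new chain.
Insert 796: h=4, bucket 4 nonempty → append to chain.
Insert 993: h=1, bucket 1 empty → new chain.
Insert 140: h=4, bucket 4 nonempty → append to chain.
Insert 513: h=1, bucket 1 nonempty → append to chain.
Insert 150: h=6, bucket 6 empty → new chain.
Insert 924: h=4, bucket 4 nonempty → append to chain.
Insert 692: h=4, bucket 4 nonempty → append to chain.
Insert 845: h=5, bucket 5 empty → new chain.
Insert 808: h=0, bucket 0 empty → new chain.
Final buckets:
0: 808
1: 993 -> 513
2: _
3: _
4: 636 -> 796 -> 140 -> 924 -> 692
5: 845
6: 150
7: _

5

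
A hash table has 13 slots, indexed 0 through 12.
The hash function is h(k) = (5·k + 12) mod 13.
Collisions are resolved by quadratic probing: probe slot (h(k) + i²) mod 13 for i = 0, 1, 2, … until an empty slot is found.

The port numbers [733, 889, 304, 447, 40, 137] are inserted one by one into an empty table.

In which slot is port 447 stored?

7

733: h=11 → slot 11
889: h=11, probe 11,12 → slot 12
304: h=11, probe 11,12,2 → slot 2
447: h=11, probe 11,12,2,7 → slot 7
40: h=4 → slot 4
137: h=8 → slot 8
Table: [∅, ∅, 304, ∅, 40, ∅, ∅, 447, 137, ∅, ∅, 733, 889]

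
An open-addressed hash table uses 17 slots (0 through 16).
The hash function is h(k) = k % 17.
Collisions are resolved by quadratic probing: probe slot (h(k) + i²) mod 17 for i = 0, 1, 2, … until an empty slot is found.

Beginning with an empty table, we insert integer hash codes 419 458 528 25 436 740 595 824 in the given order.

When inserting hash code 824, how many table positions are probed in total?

5

Insert 419: h=11, slot 11 empty => index 11.
Insert 458: h=16, slot 16 empty => index 16.
Insert 528: h=1, slot 1 empty => index 1.
Insert 25: h=8, slot 8 empty => index 8.
Insert 436: h=11, slot 11 occupied => index 12.
Insert 740: h=9, slot 9 empty => index 9.
Insert 595: h=0, slot 0 empty => index 0.
Insert 824: h=8, slots 8,9,12,0 occupied => index 7.
Table: [595, 528, -, -, -, -, -, 824, 25, 740, -, 419, 436, -, -, -, 458]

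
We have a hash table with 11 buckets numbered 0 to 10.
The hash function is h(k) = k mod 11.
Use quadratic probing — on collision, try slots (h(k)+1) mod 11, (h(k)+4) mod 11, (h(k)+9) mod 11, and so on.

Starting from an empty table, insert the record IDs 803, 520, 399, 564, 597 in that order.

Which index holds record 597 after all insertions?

1

Insert 803: h=0, slot 0 empty -> index 0.
Insert 520: h=3, slot 3 empty -> index 3.
Insert 399: h=3, slot 3 occupied -> index 4.
Insert 564: h=3, slots 3,4 occupied -> index 7.
Insert 597: h=3, slots 3,4,7 occupied -> index 1.
Table: [803, 597, ., 520, 399, ., ., 564, ., ., .]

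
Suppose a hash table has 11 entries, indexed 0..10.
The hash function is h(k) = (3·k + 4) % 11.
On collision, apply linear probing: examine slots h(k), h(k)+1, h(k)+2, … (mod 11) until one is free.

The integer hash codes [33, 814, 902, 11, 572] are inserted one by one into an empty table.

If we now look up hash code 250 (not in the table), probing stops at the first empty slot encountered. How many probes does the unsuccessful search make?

33 hashes to 4; slot 4 is free -> place at 4.
814 hashes to 4; 4 taken -> place at 5.
902 hashes to 4; 4,5 taken -> place at 6.
11 hashes to 4; 4,5,6 taken -> place at 7.
572 hashes to 4; 4,5,6,7 taken -> place at 8.
Table: [—, —, —, —, 33, 814, 902, 11, 572, —, —]
Lookup 250: h=6, probe 6,7,8,9 → slot 9 empty, not found.

4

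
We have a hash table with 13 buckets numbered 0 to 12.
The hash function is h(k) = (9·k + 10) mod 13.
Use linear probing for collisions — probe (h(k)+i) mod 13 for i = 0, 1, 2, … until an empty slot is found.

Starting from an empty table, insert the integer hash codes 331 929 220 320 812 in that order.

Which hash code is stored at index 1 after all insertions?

331: h=12 -> slot 12
929: h=12, probe 12,0 -> slot 0
220: h=1 -> slot 1
320: h=4 -> slot 4
812: h=12, probe 12,0,1,2 -> slot 2
Table: [929, 220, 812, —, 320, —, —, —, —, —, —, —, 331]

220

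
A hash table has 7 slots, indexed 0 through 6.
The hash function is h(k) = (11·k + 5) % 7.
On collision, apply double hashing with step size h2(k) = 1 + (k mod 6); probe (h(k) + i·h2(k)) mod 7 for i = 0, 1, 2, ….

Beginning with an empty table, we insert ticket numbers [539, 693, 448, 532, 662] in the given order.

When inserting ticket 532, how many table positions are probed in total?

Insert 539: h=5, slot 5 empty -> index 5.
Insert 693: h=5, h2=4, slot 5 occupied -> index 2.
Insert 448: h=5, h2=5, slot 5 occupied -> index 3.
Insert 532: h=5, h2=5, slots 5,3 occupied -> index 1.
Insert 662: h=0, slot 0 empty -> index 0.
Table: [662, 532, 693, 448, —, 539, —]

3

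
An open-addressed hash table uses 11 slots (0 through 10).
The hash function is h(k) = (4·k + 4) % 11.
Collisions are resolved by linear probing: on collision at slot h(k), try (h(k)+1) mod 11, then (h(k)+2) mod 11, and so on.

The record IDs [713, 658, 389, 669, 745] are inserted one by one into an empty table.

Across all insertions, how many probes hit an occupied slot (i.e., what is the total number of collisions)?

4

Insert 713: h=7, slot 7 empty => index 7.
Insert 658: h=7, slot 7 occupied => index 8.
Insert 389: h=9, slot 9 empty => index 9.
Insert 669: h=7, slots 7,8,9 occupied => index 10.
Insert 745: h=3, slot 3 empty => index 3.
Table: [—, —, —, 745, —, —, —, 713, 658, 389, 669]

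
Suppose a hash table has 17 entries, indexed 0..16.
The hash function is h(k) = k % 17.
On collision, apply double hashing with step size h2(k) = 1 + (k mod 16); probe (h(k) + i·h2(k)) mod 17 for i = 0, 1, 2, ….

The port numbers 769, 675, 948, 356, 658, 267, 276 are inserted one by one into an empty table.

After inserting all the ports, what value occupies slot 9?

276

Insert 769: h=4, slot 4 empty -> index 4.
Insert 675: h=12, slot 12 empty -> index 12.
Insert 948: h=13, slot 13 empty -> index 13.
Insert 356: h=16, slot 16 empty -> index 16.
Insert 658: h=12, h2=3, slot 12 occupied -> index 15.
Insert 267: h=12, h2=12, slot 12 occupied -> index 7.
Insert 276: h=4, h2=5, slot 4 occupied -> index 9.
Table: [., ., ., ., 769, ., ., 267, ., 276, ., ., 675, 948, ., 658, 356]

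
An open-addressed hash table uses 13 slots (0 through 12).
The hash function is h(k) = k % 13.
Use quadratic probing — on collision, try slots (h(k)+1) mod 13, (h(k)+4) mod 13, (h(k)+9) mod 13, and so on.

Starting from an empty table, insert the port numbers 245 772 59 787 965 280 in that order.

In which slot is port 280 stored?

10

Insert 245: h=11, slot 11 empty => index 11.
Insert 772: h=5, slot 5 empty => index 5.
Insert 59: h=7, slot 7 empty => index 7.
Insert 787: h=7, slot 7 occupied => index 8.
Insert 965: h=3, slot 3 empty => index 3.
Insert 280: h=7, slots 7,8,11,3 occupied => index 10.
Table: [-, -, -, 965, -, 772, -, 59, 787, -, 280, 245, -]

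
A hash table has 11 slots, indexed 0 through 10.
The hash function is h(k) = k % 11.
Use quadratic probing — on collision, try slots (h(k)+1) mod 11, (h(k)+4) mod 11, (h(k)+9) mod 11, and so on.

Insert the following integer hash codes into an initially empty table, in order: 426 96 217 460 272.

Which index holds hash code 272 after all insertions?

6

426: h=8 → slot 8
96: h=8, probe 8,9 → slot 9
217: h=8, probe 8,9,1 → slot 1
460: h=9, probe 9,10 → slot 10
272: h=8, probe 8,9,1,6 → slot 6
Table: [., 217, ., ., ., ., 272, ., 426, 96, 460]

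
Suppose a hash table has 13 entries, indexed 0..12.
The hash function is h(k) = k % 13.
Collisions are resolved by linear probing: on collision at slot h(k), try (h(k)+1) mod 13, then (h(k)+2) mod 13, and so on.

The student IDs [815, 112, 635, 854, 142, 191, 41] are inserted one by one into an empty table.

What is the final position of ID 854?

10

Insert 815: h=9, slot 9 empty -> index 9.
Insert 112: h=8, slot 8 empty -> index 8.
Insert 635: h=11, slot 11 empty -> index 11.
Insert 854: h=9, slot 9 occupied -> index 10.
Insert 142: h=12, slot 12 empty -> index 12.
Insert 191: h=9, slots 9,10,11,12 occupied -> index 0.
Insert 41: h=2, slot 2 empty -> index 2.
Table: [191, _, 41, _, _, _, _, _, 112, 815, 854, 635, 142]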